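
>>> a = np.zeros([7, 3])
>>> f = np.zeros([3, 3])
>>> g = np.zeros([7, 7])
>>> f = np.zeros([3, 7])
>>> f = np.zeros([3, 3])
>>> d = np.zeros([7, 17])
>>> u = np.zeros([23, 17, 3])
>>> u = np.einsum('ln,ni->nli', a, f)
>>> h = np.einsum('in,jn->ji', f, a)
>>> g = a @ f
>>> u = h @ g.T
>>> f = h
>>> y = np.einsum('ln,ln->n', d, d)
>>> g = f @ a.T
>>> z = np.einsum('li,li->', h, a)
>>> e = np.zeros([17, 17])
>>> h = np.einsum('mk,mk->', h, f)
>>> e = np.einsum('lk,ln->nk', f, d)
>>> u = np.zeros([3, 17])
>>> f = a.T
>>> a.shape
(7, 3)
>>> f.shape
(3, 7)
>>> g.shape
(7, 7)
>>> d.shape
(7, 17)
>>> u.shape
(3, 17)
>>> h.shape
()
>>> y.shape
(17,)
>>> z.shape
()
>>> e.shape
(17, 3)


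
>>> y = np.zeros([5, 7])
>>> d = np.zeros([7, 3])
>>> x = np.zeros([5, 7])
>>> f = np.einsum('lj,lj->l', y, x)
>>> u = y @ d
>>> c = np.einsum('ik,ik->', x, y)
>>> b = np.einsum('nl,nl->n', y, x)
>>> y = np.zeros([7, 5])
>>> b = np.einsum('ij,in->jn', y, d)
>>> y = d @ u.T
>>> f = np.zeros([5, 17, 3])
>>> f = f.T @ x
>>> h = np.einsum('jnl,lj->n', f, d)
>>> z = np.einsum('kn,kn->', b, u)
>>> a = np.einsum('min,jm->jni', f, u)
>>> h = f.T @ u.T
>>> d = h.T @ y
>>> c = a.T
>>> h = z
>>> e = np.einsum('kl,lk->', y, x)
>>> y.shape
(7, 5)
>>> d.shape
(5, 17, 5)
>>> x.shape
(5, 7)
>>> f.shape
(3, 17, 7)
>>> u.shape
(5, 3)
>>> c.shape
(17, 7, 5)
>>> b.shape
(5, 3)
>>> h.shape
()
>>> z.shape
()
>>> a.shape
(5, 7, 17)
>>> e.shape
()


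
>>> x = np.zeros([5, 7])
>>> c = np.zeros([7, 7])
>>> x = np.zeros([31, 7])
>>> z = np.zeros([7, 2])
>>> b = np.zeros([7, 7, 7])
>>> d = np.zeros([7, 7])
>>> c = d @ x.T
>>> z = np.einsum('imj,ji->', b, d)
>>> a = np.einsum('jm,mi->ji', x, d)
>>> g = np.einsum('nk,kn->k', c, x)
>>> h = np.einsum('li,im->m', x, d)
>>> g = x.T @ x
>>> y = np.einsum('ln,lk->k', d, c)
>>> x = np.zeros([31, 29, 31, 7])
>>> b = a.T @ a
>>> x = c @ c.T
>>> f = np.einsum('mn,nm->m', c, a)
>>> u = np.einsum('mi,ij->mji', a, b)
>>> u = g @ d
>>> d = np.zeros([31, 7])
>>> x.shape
(7, 7)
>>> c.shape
(7, 31)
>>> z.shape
()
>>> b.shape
(7, 7)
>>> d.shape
(31, 7)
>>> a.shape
(31, 7)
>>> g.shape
(7, 7)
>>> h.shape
(7,)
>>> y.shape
(31,)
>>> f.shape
(7,)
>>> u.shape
(7, 7)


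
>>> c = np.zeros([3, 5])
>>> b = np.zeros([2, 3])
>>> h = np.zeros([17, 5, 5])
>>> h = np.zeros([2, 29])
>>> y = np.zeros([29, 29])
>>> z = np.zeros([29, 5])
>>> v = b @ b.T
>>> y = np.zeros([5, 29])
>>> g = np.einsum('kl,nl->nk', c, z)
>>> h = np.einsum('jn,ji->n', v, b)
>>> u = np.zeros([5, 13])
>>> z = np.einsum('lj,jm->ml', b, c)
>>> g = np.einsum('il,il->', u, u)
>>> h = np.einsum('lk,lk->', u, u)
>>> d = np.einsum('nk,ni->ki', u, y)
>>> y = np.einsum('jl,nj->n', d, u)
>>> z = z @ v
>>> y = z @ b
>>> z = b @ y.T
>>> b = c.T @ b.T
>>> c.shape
(3, 5)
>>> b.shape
(5, 2)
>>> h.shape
()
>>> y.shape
(5, 3)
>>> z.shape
(2, 5)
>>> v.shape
(2, 2)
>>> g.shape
()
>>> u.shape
(5, 13)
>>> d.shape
(13, 29)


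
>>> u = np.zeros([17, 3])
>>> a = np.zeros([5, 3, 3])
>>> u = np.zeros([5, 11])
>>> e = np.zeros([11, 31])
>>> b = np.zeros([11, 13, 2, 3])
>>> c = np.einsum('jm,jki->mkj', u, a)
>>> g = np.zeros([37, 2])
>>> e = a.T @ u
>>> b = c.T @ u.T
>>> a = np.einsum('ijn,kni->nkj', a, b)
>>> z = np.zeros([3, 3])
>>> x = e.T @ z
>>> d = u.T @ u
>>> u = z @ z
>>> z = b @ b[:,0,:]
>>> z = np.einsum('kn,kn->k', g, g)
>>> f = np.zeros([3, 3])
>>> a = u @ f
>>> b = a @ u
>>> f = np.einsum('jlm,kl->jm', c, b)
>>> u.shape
(3, 3)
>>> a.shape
(3, 3)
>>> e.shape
(3, 3, 11)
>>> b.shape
(3, 3)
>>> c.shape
(11, 3, 5)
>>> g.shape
(37, 2)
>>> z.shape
(37,)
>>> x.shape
(11, 3, 3)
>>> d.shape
(11, 11)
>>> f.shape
(11, 5)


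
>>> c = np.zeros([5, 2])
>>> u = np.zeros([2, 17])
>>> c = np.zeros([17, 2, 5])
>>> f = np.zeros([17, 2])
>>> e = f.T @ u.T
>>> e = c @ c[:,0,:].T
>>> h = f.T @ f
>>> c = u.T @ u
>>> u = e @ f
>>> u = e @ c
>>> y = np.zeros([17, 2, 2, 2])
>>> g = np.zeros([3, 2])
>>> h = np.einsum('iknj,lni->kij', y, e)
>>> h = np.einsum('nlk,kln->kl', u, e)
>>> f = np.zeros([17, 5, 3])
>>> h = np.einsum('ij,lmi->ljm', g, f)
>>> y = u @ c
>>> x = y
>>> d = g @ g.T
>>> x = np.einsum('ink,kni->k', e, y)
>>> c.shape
(17, 17)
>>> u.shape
(17, 2, 17)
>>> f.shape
(17, 5, 3)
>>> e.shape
(17, 2, 17)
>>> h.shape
(17, 2, 5)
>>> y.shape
(17, 2, 17)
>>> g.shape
(3, 2)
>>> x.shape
(17,)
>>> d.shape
(3, 3)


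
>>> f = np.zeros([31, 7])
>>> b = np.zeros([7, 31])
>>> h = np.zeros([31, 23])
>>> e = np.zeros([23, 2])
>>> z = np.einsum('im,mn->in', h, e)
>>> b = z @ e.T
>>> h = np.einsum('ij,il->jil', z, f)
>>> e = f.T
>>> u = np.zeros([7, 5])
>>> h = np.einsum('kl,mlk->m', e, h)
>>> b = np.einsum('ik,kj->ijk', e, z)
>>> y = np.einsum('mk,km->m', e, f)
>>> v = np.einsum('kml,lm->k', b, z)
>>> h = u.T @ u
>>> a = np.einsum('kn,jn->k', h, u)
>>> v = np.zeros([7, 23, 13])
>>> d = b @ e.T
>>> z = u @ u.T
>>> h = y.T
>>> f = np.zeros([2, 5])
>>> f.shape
(2, 5)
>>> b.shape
(7, 2, 31)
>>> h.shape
(7,)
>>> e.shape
(7, 31)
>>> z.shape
(7, 7)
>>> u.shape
(7, 5)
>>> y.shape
(7,)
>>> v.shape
(7, 23, 13)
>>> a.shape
(5,)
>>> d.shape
(7, 2, 7)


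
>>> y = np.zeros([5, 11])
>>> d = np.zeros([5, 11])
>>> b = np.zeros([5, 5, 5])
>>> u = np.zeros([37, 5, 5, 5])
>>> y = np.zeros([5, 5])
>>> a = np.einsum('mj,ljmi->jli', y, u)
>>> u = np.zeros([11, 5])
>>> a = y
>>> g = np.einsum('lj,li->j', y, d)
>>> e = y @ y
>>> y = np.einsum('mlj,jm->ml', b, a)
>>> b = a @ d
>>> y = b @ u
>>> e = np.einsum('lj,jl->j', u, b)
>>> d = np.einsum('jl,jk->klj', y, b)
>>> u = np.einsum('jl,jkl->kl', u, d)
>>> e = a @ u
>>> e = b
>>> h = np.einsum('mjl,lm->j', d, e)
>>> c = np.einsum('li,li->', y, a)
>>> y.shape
(5, 5)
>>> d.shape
(11, 5, 5)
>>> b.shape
(5, 11)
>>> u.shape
(5, 5)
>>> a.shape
(5, 5)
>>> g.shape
(5,)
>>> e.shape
(5, 11)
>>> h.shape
(5,)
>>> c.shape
()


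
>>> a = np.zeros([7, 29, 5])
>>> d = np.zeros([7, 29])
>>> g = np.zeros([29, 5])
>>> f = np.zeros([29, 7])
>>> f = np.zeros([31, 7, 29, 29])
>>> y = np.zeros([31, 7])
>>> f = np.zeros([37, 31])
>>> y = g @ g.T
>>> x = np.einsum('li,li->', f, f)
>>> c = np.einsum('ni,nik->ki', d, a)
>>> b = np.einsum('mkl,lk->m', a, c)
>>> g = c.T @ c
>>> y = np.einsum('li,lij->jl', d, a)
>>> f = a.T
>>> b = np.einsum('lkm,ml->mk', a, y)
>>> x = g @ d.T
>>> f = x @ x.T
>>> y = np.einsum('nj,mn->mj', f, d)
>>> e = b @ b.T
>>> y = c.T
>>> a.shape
(7, 29, 5)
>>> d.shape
(7, 29)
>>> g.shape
(29, 29)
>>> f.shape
(29, 29)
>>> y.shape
(29, 5)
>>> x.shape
(29, 7)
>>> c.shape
(5, 29)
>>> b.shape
(5, 29)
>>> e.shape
(5, 5)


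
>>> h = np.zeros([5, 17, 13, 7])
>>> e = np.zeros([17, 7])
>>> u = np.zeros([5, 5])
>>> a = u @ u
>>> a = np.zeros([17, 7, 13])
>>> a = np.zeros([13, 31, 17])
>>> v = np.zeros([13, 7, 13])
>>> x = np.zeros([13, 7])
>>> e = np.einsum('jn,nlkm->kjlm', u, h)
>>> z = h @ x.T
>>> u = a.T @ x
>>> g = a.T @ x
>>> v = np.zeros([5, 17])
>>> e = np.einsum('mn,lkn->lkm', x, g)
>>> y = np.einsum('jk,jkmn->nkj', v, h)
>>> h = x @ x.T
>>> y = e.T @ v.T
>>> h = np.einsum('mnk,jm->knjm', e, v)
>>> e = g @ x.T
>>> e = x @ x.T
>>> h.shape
(13, 31, 5, 17)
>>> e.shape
(13, 13)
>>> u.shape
(17, 31, 7)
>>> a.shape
(13, 31, 17)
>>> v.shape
(5, 17)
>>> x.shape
(13, 7)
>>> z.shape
(5, 17, 13, 13)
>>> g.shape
(17, 31, 7)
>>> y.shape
(13, 31, 5)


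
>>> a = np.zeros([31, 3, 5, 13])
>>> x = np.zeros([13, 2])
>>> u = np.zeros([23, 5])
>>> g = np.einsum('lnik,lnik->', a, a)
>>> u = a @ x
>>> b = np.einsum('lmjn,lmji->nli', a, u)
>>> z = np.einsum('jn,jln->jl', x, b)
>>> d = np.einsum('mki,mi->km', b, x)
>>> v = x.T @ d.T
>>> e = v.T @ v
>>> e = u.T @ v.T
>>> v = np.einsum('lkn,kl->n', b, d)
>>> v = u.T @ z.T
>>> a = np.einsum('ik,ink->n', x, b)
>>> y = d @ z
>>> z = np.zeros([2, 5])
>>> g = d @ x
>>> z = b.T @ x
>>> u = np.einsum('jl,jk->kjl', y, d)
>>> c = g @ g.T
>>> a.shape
(31,)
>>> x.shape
(13, 2)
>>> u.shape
(13, 31, 31)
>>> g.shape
(31, 2)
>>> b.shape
(13, 31, 2)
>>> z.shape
(2, 31, 2)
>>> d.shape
(31, 13)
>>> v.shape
(2, 5, 3, 13)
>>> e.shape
(2, 5, 3, 2)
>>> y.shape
(31, 31)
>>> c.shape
(31, 31)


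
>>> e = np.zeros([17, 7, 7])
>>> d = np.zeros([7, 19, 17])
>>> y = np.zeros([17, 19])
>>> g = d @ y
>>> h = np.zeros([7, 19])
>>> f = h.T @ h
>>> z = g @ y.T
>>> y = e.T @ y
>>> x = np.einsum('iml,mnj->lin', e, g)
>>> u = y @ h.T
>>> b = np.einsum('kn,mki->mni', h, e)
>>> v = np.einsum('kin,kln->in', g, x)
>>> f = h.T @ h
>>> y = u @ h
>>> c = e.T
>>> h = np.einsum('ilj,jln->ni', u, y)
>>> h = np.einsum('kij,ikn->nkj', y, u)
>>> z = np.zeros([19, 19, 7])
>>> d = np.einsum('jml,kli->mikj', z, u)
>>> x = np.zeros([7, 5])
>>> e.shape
(17, 7, 7)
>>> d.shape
(19, 7, 7, 19)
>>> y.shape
(7, 7, 19)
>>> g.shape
(7, 19, 19)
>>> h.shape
(7, 7, 19)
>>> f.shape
(19, 19)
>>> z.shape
(19, 19, 7)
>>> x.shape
(7, 5)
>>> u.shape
(7, 7, 7)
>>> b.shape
(17, 19, 7)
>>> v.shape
(19, 19)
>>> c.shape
(7, 7, 17)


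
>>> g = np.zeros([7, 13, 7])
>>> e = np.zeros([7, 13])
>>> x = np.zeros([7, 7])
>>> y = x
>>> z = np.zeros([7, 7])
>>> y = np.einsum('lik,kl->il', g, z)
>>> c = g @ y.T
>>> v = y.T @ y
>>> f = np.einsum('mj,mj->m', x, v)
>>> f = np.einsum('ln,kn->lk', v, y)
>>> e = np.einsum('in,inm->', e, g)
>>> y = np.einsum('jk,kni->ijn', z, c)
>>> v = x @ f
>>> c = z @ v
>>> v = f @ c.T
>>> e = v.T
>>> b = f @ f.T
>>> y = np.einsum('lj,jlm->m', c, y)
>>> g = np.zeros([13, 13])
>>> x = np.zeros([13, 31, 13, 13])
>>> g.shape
(13, 13)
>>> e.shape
(7, 7)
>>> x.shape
(13, 31, 13, 13)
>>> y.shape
(13,)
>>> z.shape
(7, 7)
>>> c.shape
(7, 13)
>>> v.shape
(7, 7)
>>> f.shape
(7, 13)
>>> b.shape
(7, 7)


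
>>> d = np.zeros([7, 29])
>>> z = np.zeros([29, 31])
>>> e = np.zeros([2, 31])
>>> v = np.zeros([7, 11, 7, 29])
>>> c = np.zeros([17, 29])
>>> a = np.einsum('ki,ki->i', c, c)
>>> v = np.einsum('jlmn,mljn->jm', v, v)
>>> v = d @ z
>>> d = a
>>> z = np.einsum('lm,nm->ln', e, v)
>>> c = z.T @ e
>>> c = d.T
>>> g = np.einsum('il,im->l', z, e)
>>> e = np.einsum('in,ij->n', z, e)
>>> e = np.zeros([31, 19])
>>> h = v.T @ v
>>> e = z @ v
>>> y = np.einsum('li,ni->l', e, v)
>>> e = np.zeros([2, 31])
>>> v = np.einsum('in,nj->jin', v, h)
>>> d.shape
(29,)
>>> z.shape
(2, 7)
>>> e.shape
(2, 31)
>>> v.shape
(31, 7, 31)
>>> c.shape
(29,)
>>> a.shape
(29,)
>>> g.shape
(7,)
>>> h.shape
(31, 31)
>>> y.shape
(2,)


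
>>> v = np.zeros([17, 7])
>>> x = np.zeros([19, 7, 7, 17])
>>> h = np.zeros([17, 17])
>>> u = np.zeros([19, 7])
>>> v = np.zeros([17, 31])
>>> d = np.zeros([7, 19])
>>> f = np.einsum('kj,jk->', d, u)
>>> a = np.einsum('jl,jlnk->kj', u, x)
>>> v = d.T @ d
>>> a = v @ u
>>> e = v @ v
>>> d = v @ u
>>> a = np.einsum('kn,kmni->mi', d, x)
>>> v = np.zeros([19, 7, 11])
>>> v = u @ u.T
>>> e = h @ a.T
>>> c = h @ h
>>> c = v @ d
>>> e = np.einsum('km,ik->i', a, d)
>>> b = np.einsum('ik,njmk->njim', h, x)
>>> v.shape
(19, 19)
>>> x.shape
(19, 7, 7, 17)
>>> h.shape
(17, 17)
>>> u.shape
(19, 7)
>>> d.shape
(19, 7)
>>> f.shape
()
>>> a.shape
(7, 17)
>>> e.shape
(19,)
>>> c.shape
(19, 7)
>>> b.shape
(19, 7, 17, 7)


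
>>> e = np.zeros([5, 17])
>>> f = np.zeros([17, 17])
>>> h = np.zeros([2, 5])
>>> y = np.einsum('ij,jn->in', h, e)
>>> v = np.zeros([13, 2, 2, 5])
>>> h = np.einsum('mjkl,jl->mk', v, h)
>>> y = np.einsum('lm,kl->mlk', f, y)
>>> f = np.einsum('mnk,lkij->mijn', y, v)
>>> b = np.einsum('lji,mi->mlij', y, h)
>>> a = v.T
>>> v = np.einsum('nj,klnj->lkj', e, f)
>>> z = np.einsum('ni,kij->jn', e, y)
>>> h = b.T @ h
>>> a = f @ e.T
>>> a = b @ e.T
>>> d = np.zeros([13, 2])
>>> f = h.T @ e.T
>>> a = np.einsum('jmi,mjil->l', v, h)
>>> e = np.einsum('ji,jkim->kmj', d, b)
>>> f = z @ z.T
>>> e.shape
(17, 17, 13)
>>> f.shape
(2, 2)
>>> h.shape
(17, 2, 17, 2)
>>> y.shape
(17, 17, 2)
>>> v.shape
(2, 17, 17)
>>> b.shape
(13, 17, 2, 17)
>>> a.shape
(2,)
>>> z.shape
(2, 5)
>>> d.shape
(13, 2)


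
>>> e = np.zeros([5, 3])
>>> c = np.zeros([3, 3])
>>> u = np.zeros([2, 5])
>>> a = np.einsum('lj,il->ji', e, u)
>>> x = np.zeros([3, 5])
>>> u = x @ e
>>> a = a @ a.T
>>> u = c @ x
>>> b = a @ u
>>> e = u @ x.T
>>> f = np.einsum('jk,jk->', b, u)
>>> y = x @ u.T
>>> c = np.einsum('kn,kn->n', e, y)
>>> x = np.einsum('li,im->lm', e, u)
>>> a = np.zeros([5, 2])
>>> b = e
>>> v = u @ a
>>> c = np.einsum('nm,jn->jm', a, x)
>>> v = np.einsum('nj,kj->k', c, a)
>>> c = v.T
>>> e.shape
(3, 3)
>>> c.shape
(5,)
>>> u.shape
(3, 5)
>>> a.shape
(5, 2)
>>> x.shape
(3, 5)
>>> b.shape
(3, 3)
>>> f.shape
()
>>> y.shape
(3, 3)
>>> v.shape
(5,)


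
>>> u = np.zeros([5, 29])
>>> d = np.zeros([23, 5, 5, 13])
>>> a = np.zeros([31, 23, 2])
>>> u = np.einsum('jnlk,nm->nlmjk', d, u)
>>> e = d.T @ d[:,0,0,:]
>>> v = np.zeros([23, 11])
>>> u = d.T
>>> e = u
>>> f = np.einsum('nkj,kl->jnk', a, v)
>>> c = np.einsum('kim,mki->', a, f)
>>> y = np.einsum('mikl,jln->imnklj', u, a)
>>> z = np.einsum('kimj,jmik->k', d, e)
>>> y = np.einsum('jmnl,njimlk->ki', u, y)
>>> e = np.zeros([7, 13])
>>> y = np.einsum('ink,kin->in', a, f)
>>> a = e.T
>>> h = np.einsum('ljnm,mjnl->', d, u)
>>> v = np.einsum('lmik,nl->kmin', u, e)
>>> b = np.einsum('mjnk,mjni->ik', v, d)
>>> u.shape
(13, 5, 5, 23)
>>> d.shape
(23, 5, 5, 13)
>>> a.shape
(13, 7)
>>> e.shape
(7, 13)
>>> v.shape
(23, 5, 5, 7)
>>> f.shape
(2, 31, 23)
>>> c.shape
()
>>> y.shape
(31, 23)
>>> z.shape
(23,)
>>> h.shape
()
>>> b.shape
(13, 7)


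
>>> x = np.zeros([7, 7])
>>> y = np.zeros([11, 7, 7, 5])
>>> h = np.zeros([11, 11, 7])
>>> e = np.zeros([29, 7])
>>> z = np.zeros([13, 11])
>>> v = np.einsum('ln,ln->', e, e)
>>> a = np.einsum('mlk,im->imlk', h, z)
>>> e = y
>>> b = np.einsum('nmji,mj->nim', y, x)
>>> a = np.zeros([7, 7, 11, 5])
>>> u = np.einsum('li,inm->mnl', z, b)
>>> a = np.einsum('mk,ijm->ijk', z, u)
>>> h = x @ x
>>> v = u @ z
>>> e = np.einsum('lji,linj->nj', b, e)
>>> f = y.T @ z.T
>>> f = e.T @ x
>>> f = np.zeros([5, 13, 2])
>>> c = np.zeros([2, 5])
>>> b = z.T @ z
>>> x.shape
(7, 7)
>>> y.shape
(11, 7, 7, 5)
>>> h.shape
(7, 7)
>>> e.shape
(7, 5)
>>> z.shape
(13, 11)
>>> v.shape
(7, 5, 11)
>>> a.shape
(7, 5, 11)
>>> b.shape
(11, 11)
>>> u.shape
(7, 5, 13)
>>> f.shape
(5, 13, 2)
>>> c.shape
(2, 5)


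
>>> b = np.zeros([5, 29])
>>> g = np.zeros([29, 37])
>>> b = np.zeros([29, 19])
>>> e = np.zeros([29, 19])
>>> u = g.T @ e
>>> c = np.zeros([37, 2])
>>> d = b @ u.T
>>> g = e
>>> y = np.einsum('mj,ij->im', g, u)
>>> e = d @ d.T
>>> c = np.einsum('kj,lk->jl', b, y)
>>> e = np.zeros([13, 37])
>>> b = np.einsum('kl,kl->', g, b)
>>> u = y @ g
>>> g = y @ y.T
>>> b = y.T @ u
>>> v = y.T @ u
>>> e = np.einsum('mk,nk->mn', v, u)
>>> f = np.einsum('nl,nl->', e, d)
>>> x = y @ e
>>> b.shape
(29, 19)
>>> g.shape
(37, 37)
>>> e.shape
(29, 37)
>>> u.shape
(37, 19)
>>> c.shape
(19, 37)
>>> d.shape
(29, 37)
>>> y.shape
(37, 29)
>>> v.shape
(29, 19)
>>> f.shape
()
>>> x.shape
(37, 37)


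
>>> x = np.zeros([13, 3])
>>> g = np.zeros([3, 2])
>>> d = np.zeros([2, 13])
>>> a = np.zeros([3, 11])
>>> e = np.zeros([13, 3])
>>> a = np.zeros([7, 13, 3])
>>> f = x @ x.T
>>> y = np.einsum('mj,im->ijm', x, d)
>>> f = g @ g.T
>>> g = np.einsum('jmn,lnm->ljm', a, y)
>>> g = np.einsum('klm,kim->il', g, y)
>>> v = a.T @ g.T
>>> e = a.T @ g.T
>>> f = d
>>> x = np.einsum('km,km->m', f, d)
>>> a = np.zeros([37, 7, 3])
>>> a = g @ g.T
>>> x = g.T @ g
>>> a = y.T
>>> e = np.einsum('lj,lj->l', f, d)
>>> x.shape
(7, 7)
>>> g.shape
(3, 7)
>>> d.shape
(2, 13)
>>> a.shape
(13, 3, 2)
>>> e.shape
(2,)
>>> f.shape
(2, 13)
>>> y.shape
(2, 3, 13)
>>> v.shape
(3, 13, 3)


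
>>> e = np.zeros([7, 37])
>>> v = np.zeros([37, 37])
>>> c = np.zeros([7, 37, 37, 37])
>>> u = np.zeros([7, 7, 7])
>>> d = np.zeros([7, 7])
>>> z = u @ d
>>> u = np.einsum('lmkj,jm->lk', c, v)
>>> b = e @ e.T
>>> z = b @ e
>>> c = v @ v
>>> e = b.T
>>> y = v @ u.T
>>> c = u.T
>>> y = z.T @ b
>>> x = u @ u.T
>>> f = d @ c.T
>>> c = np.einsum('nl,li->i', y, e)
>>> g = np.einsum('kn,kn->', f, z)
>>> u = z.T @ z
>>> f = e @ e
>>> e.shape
(7, 7)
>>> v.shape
(37, 37)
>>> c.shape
(7,)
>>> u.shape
(37, 37)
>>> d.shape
(7, 7)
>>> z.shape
(7, 37)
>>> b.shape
(7, 7)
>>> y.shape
(37, 7)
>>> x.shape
(7, 7)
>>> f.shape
(7, 7)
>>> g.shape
()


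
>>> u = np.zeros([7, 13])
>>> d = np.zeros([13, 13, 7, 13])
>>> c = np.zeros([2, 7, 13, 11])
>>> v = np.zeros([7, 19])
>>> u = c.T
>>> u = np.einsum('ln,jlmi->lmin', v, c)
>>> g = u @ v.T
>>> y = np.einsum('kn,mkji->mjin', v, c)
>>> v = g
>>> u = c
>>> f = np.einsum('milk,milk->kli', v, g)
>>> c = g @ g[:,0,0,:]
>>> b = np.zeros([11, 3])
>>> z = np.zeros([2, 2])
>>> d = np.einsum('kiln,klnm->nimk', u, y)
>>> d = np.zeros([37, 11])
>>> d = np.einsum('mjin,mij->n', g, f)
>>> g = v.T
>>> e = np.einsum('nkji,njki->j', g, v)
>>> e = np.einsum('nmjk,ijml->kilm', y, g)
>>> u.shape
(2, 7, 13, 11)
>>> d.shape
(7,)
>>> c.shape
(7, 13, 11, 7)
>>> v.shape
(7, 13, 11, 7)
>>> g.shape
(7, 11, 13, 7)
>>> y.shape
(2, 13, 11, 19)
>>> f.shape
(7, 11, 13)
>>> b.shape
(11, 3)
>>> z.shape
(2, 2)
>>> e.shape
(19, 7, 7, 13)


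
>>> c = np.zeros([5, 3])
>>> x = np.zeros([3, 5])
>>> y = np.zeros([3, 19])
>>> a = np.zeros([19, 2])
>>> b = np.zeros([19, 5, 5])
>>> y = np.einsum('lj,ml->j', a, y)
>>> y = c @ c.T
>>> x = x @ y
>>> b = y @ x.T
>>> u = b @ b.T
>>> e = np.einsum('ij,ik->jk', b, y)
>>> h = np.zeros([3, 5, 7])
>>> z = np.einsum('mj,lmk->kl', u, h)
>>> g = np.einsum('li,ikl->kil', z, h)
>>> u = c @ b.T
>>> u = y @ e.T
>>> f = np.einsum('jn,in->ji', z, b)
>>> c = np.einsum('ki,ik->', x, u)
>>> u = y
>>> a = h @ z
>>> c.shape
()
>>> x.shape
(3, 5)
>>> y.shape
(5, 5)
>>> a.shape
(3, 5, 3)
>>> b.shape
(5, 3)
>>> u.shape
(5, 5)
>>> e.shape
(3, 5)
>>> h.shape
(3, 5, 7)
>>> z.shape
(7, 3)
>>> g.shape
(5, 3, 7)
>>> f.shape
(7, 5)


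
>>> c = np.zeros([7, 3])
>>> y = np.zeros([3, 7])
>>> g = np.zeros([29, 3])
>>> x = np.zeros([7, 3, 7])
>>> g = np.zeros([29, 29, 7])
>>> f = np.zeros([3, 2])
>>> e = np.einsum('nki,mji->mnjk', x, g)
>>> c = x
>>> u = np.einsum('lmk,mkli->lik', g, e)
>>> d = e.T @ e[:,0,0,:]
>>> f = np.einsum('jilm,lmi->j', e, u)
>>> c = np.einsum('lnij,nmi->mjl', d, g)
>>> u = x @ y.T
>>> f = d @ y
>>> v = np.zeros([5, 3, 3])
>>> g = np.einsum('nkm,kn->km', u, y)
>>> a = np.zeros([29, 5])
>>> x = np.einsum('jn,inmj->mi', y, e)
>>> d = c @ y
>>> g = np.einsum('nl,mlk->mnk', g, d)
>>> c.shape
(29, 3, 3)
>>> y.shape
(3, 7)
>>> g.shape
(29, 3, 7)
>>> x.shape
(29, 29)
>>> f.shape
(3, 29, 7, 7)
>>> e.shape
(29, 7, 29, 3)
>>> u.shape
(7, 3, 3)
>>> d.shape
(29, 3, 7)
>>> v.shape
(5, 3, 3)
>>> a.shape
(29, 5)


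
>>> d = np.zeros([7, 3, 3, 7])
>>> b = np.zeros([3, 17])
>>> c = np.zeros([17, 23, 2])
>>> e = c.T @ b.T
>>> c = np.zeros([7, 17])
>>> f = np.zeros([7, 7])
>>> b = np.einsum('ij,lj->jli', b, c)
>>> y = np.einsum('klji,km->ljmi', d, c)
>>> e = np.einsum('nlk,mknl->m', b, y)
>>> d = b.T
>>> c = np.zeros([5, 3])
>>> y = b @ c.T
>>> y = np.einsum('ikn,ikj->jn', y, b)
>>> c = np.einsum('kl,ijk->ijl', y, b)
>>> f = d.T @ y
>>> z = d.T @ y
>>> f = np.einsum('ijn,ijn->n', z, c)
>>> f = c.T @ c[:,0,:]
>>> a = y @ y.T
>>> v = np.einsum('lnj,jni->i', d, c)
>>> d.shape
(3, 7, 17)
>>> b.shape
(17, 7, 3)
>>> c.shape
(17, 7, 5)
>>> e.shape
(3,)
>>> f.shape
(5, 7, 5)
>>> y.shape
(3, 5)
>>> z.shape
(17, 7, 5)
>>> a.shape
(3, 3)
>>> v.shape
(5,)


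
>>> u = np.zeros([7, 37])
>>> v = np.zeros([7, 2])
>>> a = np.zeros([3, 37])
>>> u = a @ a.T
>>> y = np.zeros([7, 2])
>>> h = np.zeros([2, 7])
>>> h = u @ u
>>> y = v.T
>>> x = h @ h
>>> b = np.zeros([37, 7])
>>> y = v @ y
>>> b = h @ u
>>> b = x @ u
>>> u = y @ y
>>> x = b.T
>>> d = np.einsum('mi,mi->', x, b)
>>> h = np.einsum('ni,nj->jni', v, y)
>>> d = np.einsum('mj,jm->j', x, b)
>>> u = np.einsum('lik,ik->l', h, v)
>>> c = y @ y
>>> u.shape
(7,)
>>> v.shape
(7, 2)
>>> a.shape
(3, 37)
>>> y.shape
(7, 7)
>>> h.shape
(7, 7, 2)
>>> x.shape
(3, 3)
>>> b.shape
(3, 3)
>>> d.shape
(3,)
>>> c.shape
(7, 7)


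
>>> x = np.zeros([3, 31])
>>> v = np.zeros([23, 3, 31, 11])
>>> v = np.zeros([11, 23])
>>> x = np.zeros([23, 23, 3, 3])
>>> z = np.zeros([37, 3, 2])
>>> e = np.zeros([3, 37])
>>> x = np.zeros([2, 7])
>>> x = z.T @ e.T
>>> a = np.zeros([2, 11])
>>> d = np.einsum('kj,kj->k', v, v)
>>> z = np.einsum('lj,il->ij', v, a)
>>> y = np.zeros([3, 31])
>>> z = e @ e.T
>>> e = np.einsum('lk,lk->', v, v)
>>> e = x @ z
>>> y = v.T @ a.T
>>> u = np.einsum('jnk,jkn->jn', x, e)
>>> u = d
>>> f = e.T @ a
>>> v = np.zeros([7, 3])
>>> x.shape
(2, 3, 3)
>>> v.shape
(7, 3)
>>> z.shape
(3, 3)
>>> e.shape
(2, 3, 3)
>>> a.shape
(2, 11)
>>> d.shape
(11,)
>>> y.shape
(23, 2)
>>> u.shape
(11,)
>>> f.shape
(3, 3, 11)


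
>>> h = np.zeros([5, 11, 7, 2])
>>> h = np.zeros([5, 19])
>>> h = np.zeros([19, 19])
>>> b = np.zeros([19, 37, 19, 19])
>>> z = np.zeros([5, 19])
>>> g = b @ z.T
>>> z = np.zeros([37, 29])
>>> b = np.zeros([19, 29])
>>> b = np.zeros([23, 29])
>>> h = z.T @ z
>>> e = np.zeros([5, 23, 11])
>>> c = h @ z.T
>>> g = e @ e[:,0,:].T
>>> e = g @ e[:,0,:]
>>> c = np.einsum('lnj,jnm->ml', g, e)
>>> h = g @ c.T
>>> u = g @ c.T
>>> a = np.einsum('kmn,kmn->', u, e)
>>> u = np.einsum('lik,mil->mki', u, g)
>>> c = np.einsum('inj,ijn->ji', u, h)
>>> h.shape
(5, 23, 11)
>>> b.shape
(23, 29)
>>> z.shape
(37, 29)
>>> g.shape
(5, 23, 5)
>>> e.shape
(5, 23, 11)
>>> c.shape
(23, 5)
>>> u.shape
(5, 11, 23)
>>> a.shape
()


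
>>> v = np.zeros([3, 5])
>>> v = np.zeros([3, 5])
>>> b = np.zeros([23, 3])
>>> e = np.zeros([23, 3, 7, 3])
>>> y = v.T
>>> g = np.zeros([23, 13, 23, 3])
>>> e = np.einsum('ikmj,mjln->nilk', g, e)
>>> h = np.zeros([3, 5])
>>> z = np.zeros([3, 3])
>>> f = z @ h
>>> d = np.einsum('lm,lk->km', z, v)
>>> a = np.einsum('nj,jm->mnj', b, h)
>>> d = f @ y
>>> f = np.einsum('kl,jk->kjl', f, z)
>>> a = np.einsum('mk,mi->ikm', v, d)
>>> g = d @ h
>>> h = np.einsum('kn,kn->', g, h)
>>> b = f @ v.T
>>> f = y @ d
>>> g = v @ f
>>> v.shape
(3, 5)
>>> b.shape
(3, 3, 3)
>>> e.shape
(3, 23, 7, 13)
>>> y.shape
(5, 3)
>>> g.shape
(3, 3)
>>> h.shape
()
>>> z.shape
(3, 3)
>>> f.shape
(5, 3)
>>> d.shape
(3, 3)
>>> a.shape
(3, 5, 3)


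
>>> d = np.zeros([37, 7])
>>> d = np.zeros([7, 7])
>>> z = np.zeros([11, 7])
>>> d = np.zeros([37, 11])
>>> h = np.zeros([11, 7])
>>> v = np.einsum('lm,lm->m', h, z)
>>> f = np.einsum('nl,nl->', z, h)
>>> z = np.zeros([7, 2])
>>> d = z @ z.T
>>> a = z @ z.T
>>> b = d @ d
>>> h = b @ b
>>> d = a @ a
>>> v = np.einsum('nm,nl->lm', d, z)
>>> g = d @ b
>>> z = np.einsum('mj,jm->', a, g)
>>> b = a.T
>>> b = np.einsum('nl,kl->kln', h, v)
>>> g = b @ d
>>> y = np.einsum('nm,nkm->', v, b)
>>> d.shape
(7, 7)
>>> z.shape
()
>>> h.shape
(7, 7)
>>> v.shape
(2, 7)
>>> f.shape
()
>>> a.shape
(7, 7)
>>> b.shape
(2, 7, 7)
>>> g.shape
(2, 7, 7)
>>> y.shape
()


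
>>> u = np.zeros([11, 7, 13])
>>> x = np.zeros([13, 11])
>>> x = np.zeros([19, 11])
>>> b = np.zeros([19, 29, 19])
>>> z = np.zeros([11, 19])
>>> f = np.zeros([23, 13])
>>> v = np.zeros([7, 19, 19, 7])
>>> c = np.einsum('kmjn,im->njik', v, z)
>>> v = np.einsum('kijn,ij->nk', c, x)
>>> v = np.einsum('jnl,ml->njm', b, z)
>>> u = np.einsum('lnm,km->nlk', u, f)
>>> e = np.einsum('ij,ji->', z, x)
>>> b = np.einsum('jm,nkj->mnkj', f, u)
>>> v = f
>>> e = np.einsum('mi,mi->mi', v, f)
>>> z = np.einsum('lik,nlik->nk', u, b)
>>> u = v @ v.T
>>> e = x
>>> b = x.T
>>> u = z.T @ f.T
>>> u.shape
(23, 23)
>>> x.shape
(19, 11)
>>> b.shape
(11, 19)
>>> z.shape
(13, 23)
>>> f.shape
(23, 13)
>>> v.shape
(23, 13)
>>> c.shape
(7, 19, 11, 7)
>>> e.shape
(19, 11)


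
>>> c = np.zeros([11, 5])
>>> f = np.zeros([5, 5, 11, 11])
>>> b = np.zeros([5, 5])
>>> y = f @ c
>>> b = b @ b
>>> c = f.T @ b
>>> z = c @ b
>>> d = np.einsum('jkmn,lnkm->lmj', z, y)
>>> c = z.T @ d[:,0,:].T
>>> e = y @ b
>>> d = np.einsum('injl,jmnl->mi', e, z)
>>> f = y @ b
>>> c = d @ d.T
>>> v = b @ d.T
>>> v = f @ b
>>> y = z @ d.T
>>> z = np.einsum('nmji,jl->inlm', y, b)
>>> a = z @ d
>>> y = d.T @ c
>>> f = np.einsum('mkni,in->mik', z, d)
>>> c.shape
(11, 11)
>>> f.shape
(11, 11, 11)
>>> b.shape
(5, 5)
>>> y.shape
(5, 11)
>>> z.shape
(11, 11, 5, 11)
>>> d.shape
(11, 5)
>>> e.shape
(5, 5, 11, 5)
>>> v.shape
(5, 5, 11, 5)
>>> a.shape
(11, 11, 5, 5)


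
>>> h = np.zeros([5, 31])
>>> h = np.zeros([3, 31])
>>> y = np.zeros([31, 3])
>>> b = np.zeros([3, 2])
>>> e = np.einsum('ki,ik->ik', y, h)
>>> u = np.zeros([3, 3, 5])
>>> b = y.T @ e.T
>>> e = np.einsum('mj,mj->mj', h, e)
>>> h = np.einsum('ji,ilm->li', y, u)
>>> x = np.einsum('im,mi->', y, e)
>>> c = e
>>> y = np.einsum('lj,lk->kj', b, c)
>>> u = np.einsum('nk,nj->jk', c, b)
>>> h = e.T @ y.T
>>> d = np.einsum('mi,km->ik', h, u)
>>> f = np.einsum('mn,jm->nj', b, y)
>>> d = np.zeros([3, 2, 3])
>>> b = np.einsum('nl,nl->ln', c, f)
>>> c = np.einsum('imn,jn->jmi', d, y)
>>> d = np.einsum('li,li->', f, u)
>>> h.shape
(31, 31)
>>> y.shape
(31, 3)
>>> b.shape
(31, 3)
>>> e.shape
(3, 31)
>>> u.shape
(3, 31)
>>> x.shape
()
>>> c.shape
(31, 2, 3)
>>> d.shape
()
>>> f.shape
(3, 31)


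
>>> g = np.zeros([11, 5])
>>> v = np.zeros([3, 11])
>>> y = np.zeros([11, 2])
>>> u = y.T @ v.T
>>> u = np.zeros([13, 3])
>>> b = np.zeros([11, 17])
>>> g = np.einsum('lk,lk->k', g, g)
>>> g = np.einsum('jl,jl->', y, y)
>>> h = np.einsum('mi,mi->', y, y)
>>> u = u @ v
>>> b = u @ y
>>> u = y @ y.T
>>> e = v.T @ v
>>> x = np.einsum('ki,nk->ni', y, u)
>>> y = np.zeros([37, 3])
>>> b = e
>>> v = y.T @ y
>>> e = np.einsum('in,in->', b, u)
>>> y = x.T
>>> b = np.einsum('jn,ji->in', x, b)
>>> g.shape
()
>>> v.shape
(3, 3)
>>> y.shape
(2, 11)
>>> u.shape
(11, 11)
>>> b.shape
(11, 2)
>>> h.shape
()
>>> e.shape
()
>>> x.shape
(11, 2)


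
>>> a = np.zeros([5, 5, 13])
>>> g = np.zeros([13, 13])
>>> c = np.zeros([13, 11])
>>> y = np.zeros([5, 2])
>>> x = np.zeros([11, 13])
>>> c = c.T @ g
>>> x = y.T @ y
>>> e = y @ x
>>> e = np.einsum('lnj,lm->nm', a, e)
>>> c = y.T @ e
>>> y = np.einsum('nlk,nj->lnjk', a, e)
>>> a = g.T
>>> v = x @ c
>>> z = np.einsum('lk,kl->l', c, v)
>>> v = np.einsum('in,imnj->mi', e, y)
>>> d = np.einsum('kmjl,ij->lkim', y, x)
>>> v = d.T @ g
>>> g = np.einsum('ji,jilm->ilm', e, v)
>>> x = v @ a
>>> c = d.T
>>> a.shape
(13, 13)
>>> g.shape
(2, 5, 13)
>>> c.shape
(5, 2, 5, 13)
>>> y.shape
(5, 5, 2, 13)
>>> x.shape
(5, 2, 5, 13)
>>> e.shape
(5, 2)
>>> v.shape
(5, 2, 5, 13)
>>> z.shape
(2,)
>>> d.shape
(13, 5, 2, 5)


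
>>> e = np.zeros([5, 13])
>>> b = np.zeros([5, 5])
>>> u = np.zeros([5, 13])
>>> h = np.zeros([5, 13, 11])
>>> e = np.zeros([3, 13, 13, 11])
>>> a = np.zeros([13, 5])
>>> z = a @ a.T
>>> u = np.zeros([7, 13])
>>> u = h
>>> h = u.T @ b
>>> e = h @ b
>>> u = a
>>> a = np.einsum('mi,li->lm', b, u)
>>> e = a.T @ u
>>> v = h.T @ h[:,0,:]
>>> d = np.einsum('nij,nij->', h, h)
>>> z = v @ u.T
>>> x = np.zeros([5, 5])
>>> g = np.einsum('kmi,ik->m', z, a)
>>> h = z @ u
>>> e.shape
(5, 5)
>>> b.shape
(5, 5)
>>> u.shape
(13, 5)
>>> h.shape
(5, 13, 5)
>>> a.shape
(13, 5)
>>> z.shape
(5, 13, 13)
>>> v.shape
(5, 13, 5)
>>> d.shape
()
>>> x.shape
(5, 5)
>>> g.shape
(13,)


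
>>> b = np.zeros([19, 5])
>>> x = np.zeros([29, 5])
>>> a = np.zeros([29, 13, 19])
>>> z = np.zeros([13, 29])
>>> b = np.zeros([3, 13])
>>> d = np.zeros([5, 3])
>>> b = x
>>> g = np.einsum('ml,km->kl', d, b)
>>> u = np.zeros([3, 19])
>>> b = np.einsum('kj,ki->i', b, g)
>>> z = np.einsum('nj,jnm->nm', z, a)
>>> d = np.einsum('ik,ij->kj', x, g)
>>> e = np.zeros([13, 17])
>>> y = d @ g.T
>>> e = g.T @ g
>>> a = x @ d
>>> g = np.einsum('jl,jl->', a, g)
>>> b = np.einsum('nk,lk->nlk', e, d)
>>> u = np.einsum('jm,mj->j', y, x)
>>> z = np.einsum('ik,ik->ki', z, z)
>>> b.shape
(3, 5, 3)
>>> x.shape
(29, 5)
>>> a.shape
(29, 3)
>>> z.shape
(19, 13)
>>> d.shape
(5, 3)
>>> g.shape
()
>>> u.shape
(5,)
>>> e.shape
(3, 3)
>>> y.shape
(5, 29)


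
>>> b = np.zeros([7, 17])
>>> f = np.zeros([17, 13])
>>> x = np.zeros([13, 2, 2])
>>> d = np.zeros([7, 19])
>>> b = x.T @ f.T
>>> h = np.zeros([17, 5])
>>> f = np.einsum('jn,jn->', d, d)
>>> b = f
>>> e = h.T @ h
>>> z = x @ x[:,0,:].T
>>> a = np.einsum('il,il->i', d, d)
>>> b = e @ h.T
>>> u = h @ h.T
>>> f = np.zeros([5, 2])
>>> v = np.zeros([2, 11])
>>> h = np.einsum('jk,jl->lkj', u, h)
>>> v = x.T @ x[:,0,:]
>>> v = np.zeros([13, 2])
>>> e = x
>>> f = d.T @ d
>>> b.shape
(5, 17)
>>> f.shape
(19, 19)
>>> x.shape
(13, 2, 2)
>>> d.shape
(7, 19)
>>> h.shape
(5, 17, 17)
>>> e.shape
(13, 2, 2)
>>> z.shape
(13, 2, 13)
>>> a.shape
(7,)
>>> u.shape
(17, 17)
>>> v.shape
(13, 2)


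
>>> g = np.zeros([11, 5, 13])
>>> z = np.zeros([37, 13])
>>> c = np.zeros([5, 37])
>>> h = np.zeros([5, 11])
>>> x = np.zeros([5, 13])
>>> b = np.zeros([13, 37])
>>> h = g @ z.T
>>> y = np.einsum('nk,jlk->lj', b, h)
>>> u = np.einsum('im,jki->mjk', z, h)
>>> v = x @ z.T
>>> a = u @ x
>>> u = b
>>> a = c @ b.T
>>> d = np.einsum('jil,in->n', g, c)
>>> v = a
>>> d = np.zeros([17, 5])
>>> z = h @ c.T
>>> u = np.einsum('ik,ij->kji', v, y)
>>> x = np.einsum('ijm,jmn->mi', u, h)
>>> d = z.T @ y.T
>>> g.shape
(11, 5, 13)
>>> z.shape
(11, 5, 5)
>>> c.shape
(5, 37)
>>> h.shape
(11, 5, 37)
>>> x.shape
(5, 13)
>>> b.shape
(13, 37)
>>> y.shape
(5, 11)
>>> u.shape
(13, 11, 5)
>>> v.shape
(5, 13)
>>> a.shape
(5, 13)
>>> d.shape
(5, 5, 5)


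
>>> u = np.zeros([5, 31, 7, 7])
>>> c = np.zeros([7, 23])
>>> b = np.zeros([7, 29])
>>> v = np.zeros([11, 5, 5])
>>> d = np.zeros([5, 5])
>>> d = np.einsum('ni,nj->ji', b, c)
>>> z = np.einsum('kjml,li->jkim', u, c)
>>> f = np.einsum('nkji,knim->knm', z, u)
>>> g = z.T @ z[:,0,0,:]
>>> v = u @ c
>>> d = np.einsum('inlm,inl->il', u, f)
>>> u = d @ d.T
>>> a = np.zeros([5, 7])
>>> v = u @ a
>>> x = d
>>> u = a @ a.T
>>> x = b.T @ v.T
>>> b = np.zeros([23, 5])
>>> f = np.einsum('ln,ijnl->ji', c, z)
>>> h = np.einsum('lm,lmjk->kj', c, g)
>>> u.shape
(5, 5)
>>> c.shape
(7, 23)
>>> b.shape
(23, 5)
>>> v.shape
(5, 7)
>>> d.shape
(5, 7)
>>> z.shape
(31, 5, 23, 7)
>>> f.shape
(5, 31)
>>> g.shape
(7, 23, 5, 7)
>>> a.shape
(5, 7)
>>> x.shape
(29, 5)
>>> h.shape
(7, 5)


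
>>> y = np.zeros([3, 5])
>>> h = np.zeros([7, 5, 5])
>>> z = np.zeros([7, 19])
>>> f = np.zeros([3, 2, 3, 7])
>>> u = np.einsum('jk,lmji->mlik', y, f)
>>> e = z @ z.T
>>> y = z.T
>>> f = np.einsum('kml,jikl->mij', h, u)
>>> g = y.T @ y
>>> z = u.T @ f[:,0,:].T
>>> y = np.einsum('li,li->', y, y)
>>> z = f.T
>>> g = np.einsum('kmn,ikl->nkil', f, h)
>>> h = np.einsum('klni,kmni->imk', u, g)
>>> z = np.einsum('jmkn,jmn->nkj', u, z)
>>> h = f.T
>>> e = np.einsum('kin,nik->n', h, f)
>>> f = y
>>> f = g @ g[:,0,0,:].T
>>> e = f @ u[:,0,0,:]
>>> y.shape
()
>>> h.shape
(2, 3, 5)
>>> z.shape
(5, 7, 2)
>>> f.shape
(2, 5, 7, 2)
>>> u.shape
(2, 3, 7, 5)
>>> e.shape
(2, 5, 7, 5)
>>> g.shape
(2, 5, 7, 5)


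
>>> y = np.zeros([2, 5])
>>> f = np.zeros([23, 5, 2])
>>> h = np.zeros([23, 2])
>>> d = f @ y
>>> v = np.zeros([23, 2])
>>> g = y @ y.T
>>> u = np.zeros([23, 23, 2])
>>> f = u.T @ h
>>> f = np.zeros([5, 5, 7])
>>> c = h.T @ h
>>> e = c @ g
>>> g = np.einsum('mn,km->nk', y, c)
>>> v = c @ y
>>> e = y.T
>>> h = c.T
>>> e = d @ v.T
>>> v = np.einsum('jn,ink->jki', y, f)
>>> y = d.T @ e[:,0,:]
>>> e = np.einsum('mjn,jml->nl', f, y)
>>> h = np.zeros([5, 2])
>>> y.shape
(5, 5, 2)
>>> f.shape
(5, 5, 7)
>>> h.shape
(5, 2)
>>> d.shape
(23, 5, 5)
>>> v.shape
(2, 7, 5)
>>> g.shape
(5, 2)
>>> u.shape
(23, 23, 2)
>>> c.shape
(2, 2)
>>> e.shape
(7, 2)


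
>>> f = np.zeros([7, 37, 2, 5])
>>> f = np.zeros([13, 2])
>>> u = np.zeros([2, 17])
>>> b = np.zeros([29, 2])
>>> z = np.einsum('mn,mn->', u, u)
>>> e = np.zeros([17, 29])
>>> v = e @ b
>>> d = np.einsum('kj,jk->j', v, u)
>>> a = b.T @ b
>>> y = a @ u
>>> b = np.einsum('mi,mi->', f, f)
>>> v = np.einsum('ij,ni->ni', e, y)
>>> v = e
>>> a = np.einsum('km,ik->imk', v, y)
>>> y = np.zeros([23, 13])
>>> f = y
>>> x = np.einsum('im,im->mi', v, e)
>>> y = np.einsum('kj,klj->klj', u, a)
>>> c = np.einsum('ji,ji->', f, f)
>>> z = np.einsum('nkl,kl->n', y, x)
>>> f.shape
(23, 13)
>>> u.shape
(2, 17)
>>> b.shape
()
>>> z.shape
(2,)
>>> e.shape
(17, 29)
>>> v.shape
(17, 29)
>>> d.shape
(2,)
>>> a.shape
(2, 29, 17)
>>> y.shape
(2, 29, 17)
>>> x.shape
(29, 17)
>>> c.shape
()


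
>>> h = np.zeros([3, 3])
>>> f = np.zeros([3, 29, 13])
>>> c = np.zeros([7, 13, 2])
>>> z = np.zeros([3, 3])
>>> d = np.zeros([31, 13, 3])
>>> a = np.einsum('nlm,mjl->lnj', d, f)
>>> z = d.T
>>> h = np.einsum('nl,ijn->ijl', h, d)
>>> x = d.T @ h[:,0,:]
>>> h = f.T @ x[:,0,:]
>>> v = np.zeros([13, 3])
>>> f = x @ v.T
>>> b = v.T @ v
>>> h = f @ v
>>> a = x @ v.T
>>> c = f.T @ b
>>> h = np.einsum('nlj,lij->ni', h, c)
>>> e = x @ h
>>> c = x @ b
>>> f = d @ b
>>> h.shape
(3, 13)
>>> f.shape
(31, 13, 3)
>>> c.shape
(3, 13, 3)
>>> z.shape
(3, 13, 31)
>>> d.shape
(31, 13, 3)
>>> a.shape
(3, 13, 13)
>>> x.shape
(3, 13, 3)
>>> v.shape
(13, 3)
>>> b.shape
(3, 3)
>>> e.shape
(3, 13, 13)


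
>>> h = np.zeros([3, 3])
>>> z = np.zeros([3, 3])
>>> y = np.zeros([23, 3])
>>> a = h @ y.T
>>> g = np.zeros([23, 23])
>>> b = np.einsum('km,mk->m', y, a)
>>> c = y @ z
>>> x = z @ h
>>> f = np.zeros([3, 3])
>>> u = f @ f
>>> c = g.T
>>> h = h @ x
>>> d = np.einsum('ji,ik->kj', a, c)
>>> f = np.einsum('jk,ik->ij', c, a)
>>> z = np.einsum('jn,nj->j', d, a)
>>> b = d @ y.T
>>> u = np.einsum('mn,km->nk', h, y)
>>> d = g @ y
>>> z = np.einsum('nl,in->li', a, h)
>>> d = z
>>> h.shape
(3, 3)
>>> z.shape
(23, 3)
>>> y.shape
(23, 3)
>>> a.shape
(3, 23)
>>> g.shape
(23, 23)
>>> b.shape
(23, 23)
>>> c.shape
(23, 23)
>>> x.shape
(3, 3)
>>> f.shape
(3, 23)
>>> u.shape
(3, 23)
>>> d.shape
(23, 3)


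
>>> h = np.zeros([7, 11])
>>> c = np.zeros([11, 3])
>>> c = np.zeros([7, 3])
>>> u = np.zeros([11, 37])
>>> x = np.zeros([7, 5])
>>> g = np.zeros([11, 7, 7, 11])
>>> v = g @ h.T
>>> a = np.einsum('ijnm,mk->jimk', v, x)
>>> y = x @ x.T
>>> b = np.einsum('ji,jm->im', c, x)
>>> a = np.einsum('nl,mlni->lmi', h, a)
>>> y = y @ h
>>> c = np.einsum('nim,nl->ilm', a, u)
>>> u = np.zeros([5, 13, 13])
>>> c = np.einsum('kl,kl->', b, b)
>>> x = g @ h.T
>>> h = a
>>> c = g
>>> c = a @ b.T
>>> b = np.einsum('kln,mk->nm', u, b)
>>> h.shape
(11, 7, 5)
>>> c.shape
(11, 7, 3)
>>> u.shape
(5, 13, 13)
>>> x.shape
(11, 7, 7, 7)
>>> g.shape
(11, 7, 7, 11)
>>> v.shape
(11, 7, 7, 7)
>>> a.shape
(11, 7, 5)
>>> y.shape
(7, 11)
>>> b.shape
(13, 3)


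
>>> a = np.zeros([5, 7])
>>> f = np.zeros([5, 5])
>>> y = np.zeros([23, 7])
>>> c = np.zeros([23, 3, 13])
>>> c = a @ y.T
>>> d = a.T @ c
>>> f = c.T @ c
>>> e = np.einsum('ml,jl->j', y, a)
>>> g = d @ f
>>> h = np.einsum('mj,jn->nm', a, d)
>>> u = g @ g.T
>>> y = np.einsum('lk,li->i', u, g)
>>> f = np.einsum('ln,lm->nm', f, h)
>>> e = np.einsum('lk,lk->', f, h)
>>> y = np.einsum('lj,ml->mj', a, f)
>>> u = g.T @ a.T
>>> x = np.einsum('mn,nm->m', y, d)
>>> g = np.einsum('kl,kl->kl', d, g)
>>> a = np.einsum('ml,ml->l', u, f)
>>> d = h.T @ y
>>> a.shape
(5,)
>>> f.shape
(23, 5)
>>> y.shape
(23, 7)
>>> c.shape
(5, 23)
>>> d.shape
(5, 7)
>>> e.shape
()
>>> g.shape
(7, 23)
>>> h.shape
(23, 5)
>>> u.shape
(23, 5)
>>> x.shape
(23,)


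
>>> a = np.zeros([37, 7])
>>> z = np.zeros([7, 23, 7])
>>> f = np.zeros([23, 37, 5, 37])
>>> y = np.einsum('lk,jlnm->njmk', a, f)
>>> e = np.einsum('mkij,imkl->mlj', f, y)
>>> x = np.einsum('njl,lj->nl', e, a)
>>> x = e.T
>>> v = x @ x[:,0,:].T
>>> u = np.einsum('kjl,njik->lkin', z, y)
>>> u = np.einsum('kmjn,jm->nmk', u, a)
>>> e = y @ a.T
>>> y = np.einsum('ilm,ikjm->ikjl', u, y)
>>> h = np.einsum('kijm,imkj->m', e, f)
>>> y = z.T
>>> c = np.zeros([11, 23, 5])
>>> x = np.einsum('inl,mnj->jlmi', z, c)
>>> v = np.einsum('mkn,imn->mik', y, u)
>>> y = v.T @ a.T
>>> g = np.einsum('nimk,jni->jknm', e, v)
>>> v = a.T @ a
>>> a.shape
(37, 7)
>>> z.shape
(7, 23, 7)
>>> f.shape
(23, 37, 5, 37)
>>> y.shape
(23, 5, 37)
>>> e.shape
(5, 23, 37, 37)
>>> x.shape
(5, 7, 11, 7)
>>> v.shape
(7, 7)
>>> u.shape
(5, 7, 7)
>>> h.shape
(37,)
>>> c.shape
(11, 23, 5)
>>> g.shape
(7, 37, 5, 37)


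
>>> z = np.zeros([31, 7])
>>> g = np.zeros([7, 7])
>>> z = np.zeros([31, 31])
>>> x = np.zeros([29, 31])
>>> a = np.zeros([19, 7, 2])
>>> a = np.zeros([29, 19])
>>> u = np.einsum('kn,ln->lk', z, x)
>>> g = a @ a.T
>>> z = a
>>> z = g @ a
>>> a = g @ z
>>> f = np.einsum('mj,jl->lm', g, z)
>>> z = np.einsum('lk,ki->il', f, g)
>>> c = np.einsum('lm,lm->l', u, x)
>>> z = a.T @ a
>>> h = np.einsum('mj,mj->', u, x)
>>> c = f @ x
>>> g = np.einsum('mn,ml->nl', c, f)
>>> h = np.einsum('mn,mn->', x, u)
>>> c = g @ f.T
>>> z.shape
(19, 19)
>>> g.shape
(31, 29)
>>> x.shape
(29, 31)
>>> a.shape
(29, 19)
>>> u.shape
(29, 31)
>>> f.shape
(19, 29)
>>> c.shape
(31, 19)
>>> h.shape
()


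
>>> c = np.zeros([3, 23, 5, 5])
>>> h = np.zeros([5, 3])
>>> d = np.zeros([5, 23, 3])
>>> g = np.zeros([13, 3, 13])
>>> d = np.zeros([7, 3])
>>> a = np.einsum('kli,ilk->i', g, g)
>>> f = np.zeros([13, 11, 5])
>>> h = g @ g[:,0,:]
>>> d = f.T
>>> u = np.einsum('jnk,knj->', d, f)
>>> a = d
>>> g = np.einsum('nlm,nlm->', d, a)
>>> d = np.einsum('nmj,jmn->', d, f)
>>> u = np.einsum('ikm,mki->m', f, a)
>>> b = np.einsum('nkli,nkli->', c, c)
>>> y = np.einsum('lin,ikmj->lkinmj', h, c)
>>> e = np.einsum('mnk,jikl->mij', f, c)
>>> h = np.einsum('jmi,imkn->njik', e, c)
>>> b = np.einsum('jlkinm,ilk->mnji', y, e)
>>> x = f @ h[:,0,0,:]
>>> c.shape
(3, 23, 5, 5)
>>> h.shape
(5, 13, 3, 5)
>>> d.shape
()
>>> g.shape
()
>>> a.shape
(5, 11, 13)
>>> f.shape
(13, 11, 5)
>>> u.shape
(5,)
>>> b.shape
(5, 5, 13, 13)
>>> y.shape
(13, 23, 3, 13, 5, 5)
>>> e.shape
(13, 23, 3)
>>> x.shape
(13, 11, 5)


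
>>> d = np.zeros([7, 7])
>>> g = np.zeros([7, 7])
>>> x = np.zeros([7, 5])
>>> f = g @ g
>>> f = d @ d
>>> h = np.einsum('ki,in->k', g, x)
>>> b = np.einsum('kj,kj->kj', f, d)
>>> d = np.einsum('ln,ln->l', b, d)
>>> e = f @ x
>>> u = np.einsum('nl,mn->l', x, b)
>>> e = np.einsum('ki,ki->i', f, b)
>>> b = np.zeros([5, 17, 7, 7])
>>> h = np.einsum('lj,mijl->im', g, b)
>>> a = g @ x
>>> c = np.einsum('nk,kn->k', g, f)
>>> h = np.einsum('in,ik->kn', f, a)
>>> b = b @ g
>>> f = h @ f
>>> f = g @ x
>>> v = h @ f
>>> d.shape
(7,)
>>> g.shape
(7, 7)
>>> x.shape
(7, 5)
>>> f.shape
(7, 5)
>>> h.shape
(5, 7)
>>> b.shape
(5, 17, 7, 7)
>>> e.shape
(7,)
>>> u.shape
(5,)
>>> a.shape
(7, 5)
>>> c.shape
(7,)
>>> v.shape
(5, 5)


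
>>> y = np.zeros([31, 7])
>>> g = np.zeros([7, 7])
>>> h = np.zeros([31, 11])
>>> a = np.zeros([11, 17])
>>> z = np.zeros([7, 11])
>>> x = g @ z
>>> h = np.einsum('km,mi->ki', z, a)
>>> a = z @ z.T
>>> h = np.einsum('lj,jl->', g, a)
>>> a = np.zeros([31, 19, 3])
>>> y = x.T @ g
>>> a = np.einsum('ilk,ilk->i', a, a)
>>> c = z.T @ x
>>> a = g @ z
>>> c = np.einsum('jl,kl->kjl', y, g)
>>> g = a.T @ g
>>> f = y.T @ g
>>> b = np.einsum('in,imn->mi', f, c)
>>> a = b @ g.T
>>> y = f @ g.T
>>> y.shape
(7, 11)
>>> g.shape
(11, 7)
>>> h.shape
()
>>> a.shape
(11, 11)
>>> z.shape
(7, 11)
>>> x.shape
(7, 11)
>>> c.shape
(7, 11, 7)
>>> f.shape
(7, 7)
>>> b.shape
(11, 7)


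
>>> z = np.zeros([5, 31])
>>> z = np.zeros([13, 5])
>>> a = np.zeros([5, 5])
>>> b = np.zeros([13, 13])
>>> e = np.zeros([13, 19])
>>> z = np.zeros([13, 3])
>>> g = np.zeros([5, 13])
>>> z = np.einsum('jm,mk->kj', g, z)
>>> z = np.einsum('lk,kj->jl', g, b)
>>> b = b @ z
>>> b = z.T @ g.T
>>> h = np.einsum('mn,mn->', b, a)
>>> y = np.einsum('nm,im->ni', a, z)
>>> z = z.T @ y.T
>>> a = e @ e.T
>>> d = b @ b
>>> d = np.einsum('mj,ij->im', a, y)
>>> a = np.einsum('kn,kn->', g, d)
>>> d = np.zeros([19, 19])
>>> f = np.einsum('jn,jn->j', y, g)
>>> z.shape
(5, 5)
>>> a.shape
()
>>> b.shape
(5, 5)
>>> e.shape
(13, 19)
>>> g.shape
(5, 13)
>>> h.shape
()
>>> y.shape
(5, 13)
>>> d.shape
(19, 19)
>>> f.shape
(5,)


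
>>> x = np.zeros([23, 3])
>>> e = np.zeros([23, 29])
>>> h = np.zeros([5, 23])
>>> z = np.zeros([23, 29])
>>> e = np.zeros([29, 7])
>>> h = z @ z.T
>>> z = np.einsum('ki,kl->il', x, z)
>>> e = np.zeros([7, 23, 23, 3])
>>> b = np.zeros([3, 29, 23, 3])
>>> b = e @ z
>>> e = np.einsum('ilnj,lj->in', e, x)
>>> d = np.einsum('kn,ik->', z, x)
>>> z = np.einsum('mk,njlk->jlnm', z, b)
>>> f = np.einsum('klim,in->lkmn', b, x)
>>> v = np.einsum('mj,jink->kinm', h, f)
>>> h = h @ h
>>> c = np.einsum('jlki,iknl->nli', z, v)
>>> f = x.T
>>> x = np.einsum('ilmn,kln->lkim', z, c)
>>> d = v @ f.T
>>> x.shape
(23, 29, 23, 7)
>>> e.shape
(7, 23)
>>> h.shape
(23, 23)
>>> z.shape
(23, 23, 7, 3)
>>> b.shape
(7, 23, 23, 29)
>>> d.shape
(3, 7, 29, 3)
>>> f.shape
(3, 23)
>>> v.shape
(3, 7, 29, 23)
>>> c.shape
(29, 23, 3)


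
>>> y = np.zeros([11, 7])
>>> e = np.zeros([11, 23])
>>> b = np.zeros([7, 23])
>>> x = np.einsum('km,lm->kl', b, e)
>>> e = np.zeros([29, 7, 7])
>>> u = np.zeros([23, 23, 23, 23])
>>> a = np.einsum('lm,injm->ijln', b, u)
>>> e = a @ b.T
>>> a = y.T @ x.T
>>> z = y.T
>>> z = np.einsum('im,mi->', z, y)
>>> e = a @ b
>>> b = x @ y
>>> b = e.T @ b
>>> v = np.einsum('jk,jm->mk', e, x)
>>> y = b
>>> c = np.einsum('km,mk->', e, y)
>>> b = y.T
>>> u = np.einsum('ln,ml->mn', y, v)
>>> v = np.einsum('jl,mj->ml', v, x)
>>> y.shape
(23, 7)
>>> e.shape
(7, 23)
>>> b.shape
(7, 23)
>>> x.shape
(7, 11)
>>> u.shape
(11, 7)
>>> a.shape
(7, 7)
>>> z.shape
()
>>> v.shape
(7, 23)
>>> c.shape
()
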